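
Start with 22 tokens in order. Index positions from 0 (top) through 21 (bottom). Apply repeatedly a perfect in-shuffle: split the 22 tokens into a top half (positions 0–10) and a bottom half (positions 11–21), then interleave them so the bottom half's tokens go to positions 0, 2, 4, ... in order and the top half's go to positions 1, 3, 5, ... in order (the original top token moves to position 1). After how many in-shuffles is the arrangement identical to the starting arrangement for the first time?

11

The in-shuffle permutes the 22 positions with cycle lengths [11, 11].
Every token is home exactly when every cycle has completed a whole number of laps, i.e. after lcm(11) = 11 in-shuffles.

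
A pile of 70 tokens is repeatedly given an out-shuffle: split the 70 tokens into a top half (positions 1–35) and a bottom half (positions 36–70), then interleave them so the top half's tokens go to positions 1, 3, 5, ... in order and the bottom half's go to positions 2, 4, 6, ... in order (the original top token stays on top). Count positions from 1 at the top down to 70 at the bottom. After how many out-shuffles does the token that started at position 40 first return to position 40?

11

Follow position 40 under repeated out-shuffles:
40 → 10 → 19 → 37 → 4 → 7 → 13 → 25 → 49 → 28 → 55 → 40
It first returns after 11 out-shuffles.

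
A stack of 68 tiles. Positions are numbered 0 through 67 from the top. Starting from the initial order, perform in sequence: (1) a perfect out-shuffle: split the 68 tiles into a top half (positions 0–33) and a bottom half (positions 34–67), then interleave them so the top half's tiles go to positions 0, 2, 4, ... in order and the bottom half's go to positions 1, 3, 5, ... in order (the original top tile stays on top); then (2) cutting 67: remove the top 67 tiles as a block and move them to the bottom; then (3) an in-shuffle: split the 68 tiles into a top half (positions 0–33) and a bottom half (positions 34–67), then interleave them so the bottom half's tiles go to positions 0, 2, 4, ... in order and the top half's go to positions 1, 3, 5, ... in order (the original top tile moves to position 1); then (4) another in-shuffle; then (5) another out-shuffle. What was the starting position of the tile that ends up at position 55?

24

Undo the operations in reverse order, starting from position 55:
  undo op 5 (out-shuffle, from bottom half): 55 ← 61
  undo op 4 (in-shuffle, from top half): 61 ← 30
  undo op 3 (in-shuffle, from bottom half): 30 ← 49
  undo op 2 (cut 67): 49 ← 48
  undo op 1 (out-shuffle, from top half): 48 ← 24
So the tile at position 55 came from original position 24.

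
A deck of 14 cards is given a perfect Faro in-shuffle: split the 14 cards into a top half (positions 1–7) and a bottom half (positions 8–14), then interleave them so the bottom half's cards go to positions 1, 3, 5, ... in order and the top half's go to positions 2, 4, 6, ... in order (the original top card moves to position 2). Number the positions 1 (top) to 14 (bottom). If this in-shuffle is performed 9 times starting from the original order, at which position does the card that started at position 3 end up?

Track the card's position through each in-shuffle:
3 → 6 → 12 → 9 → 3 → 6 → 12 → 9 → 3 → 6

6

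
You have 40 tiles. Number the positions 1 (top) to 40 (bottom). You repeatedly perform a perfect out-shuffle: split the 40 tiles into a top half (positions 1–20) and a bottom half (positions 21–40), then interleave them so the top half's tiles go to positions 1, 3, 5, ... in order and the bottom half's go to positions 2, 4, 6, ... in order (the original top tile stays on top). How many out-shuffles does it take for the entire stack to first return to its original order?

The out-shuffle permutes the 40 positions with cycle lengths [1, 1, 2, 12, 12, 12].
Every tile is home exactly when every cycle has completed a whole number of laps, i.e. after lcm(1, 2, 12) = 12 out-shuffles.

12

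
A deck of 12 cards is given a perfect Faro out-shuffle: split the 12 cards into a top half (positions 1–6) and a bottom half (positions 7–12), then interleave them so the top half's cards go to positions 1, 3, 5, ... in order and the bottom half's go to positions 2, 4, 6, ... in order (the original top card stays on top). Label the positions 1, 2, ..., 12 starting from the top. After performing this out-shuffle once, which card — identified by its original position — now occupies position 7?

Work backwards from position 7, undoing one out-shuffle at a time:
7 ← 4
So the card now at position 7 started at position 4.

4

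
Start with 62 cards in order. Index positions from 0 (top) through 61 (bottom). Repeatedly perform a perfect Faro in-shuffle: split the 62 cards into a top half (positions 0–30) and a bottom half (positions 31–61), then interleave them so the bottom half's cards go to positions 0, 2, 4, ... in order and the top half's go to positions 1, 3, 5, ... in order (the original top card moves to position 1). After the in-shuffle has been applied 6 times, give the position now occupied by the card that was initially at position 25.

Track the card's position through each in-shuffle:
25 → 51 → 40 → 18 → 37 → 12 → 25

25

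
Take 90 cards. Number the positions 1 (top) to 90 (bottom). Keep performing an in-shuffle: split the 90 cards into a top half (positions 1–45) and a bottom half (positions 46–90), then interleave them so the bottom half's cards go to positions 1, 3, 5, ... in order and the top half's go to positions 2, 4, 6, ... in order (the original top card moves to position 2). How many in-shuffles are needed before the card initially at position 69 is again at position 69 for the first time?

Follow position 69 under repeated in-shuffles:
69 → 47 → 3 → 6 → 12 → 24 → 48 → 5 → 10 → 20 → 40 → 80 → 69
It first returns after 12 in-shuffles.

12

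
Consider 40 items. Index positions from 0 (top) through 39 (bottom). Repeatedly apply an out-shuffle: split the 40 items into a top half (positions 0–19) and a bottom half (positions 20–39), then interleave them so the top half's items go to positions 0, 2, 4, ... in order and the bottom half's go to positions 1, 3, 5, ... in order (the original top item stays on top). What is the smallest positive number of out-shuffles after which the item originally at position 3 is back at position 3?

Follow position 3 under repeated out-shuffles:
3 → 6 → 12 → 24 → 9 → 18 → 36 → 33 → 27 → 15 → 30 → 21 → 3
It first returns after 12 out-shuffles.

12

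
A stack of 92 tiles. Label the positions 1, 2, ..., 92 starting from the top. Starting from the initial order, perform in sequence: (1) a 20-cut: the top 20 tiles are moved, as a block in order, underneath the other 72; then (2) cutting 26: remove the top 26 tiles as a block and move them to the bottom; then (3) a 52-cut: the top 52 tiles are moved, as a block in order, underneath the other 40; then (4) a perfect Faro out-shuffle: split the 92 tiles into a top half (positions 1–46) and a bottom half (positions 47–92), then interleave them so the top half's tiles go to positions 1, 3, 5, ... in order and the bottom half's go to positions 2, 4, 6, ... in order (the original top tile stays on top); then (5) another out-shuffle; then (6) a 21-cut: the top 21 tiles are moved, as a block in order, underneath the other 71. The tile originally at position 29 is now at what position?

68

Track the tile from position 29 forward through each operation:
  after op 1 (cut 20): 29 → 9
  after op 2 (cut 26): 9 → 75
  after op 3 (cut 52): 75 → 23
  after op 4 (out-shuffle): 23 → 45
  after op 5 (out-shuffle): 45 → 89
  after op 6 (cut 21): 89 → 68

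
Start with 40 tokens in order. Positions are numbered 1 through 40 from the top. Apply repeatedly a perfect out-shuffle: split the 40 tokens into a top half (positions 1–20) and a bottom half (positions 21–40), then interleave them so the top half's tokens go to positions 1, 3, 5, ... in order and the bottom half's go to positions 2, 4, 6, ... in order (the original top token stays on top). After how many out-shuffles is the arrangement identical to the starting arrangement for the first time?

12

The out-shuffle permutes the 40 positions with cycle lengths [1, 1, 2, 12, 12, 12].
Every token is home exactly when every cycle has completed a whole number of laps, i.e. after lcm(1, 2, 12) = 12 out-shuffles.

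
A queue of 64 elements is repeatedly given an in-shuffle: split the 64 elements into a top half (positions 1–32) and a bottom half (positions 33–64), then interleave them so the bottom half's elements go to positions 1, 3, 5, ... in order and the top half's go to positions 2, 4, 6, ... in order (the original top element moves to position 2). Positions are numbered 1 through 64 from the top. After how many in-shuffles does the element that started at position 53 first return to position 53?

Follow position 53 under repeated in-shuffles:
53 → 41 → 17 → 34 → 3 → 6 → 12 → 24 → 48 → 31 → 62 → 59 → 53
It first returns after 12 in-shuffles.

12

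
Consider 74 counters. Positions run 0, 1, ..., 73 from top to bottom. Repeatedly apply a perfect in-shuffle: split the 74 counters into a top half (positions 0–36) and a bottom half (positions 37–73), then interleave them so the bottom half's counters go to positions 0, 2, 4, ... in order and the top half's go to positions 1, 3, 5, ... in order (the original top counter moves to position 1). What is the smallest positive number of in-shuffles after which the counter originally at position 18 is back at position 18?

20

Follow position 18 under repeated in-shuffles:
18 → 37 → 0 → 1 → 3 → 7 → 15 → 31 → 63 → 52 → 30 → 61 → 48 → 22 → 45 → 16 → 33 → 67 → 60 → 46 → 18
It first returns after 20 in-shuffles.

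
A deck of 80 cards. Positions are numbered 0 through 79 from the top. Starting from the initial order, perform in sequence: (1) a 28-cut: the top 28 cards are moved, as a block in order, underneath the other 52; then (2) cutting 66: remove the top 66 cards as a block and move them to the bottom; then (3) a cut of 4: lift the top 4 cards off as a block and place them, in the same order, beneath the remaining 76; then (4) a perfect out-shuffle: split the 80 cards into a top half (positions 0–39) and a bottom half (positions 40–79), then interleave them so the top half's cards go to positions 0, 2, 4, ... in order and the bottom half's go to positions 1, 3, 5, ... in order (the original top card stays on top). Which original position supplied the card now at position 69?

12

Undo the operations in reverse order, starting from position 69:
  undo op 4 (out-shuffle, from bottom half): 69 ← 74
  undo op 3 (cut 4): 74 ← 78
  undo op 2 (cut 66): 78 ← 64
  undo op 1 (cut 28): 64 ← 12
So the card at position 69 came from original position 12.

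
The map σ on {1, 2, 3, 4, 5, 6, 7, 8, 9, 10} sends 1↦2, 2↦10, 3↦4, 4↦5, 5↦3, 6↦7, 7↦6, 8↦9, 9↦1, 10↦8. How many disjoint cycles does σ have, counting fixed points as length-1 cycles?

Cycle decomposition: (1 2 10 8 9) (3 4 5) (6 7).
3 cycles.

3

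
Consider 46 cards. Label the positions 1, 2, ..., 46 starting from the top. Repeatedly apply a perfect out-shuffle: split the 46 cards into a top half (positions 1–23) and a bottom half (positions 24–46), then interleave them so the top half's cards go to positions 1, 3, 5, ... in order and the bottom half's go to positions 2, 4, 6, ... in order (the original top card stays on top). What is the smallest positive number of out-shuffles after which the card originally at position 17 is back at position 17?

12

Follow position 17 under repeated out-shuffles:
17 → 33 → 20 → 39 → 32 → 18 → 35 → 24 → 2 → 3 → 5 → 9 → 17
It first returns after 12 out-shuffles.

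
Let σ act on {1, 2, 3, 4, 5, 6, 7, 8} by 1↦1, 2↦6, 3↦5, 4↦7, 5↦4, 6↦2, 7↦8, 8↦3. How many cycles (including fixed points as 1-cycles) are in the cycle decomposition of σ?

3

Cycle decomposition: (1) (2 6) (3 5 4 7 8).
3 cycles.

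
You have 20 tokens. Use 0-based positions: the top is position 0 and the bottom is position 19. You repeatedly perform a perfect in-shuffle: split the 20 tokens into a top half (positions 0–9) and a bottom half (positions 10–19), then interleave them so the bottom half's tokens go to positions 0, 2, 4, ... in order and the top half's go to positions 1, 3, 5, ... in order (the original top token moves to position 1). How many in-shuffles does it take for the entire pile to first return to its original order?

6

The in-shuffle permutes the 20 positions with cycle lengths [2, 3, 3, 6, 6].
Every token is home exactly when every cycle has completed a whole number of laps, i.e. after lcm(2, 3, 6) = 6 in-shuffles.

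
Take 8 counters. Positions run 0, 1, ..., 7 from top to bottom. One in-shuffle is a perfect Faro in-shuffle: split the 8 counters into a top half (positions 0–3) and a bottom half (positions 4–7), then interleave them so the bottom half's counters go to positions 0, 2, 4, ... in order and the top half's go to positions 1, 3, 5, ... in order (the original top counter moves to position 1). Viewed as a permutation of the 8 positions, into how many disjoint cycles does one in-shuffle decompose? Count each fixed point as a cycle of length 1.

Trace each unvisited position around until it returns:
(0 1 3 7 6 4) (2 5)
2 cycles in total.

2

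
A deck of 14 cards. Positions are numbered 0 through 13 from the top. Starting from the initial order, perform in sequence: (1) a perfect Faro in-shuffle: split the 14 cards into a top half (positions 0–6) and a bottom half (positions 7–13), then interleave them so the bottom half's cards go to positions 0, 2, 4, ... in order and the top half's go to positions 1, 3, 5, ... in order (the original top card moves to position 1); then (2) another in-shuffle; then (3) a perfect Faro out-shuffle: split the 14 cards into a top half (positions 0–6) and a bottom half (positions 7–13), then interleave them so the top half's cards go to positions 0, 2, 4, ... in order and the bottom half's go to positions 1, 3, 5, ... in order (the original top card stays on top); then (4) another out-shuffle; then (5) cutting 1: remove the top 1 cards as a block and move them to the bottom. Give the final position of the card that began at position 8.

6

Track the card from position 8 forward through each operation:
  after op 1 (in-shuffle): 8 → 2
  after op 2 (in-shuffle): 2 → 5
  after op 3 (out-shuffle): 5 → 10
  after op 4 (out-shuffle): 10 → 7
  after op 5 (cut 1): 7 → 6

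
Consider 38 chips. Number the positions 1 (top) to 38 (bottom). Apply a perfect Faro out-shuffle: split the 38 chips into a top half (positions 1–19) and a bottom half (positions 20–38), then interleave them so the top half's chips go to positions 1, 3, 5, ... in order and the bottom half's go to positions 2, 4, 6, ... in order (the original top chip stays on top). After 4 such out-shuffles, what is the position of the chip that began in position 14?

24

Track the chip's position through each out-shuffle:
14 → 27 → 16 → 31 → 24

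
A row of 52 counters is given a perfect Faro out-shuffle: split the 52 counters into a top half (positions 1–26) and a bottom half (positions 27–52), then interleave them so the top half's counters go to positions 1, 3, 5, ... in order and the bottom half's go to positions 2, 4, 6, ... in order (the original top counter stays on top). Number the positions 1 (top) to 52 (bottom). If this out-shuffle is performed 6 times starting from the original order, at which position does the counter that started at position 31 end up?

Track the counter's position through each out-shuffle:
31 → 10 → 19 → 37 → 22 → 43 → 34

34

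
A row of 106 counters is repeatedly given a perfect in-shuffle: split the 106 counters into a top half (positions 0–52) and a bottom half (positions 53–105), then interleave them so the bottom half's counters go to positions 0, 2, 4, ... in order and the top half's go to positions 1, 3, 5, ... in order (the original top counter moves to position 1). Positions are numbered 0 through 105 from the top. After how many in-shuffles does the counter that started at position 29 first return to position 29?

Follow position 29 under repeated in-shuffles:
29 → 59 → 12 → 25 → 51 → 103 → 100 → 94 → ... → 29 (length 106)
It first returns after 106 in-shuffles.

106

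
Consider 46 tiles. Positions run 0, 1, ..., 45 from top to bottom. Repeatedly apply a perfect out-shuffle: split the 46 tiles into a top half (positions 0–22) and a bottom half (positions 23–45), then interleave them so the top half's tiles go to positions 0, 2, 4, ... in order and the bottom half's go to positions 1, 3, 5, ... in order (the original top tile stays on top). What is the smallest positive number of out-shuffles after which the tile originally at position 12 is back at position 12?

Follow position 12 under repeated out-shuffles:
12 → 24 → 3 → 6 → 12
It first returns after 4 out-shuffles.

4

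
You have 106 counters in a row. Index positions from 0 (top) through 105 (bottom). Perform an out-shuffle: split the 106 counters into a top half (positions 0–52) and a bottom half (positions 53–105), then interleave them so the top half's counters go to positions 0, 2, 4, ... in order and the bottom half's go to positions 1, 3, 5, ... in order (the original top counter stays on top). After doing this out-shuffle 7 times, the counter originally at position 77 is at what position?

91

Track the counter's position through each out-shuffle:
77 → 49 → 98 → 91 → 77 → 49 → 98 → 91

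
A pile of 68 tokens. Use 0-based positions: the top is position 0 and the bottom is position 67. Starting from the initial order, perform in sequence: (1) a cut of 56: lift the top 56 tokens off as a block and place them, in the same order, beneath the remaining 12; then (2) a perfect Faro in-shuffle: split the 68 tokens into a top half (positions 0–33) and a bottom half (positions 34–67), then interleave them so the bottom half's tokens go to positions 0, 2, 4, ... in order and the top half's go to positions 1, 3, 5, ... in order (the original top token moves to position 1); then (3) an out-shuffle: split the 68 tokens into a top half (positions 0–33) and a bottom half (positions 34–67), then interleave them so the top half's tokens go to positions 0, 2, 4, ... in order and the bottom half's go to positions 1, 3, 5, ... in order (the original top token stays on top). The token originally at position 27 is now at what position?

Track the token from position 27 forward through each operation:
  after op 1 (cut 56): 27 → 39
  after op 2 (in-shuffle): 39 → 10
  after op 3 (out-shuffle): 10 → 20

20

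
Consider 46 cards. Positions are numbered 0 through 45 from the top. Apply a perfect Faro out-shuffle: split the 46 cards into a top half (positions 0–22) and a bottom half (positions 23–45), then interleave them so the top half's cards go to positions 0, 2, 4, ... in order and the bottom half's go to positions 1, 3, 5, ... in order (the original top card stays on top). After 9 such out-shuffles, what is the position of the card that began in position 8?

1

Track the card's position through each out-shuffle:
8 → 16 → 32 → 19 → 38 → 31 → 17 → 34 → 23 → 1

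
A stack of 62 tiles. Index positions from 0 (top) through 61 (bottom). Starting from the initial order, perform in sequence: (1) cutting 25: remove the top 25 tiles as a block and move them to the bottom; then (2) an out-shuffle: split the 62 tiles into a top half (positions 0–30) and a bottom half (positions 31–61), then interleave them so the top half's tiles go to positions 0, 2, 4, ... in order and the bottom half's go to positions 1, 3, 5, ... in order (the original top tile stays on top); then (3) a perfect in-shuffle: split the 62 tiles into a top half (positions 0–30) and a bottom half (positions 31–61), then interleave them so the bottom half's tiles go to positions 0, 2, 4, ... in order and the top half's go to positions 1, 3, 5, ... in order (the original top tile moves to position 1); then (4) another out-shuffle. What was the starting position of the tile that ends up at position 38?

60

Undo the operations in reverse order, starting from position 38:
  undo op 4 (out-shuffle, from top half): 38 ← 19
  undo op 3 (in-shuffle, from top half): 19 ← 9
  undo op 2 (out-shuffle, from bottom half): 9 ← 35
  undo op 1 (cut 25): 35 ← 60
So the tile at position 38 came from original position 60.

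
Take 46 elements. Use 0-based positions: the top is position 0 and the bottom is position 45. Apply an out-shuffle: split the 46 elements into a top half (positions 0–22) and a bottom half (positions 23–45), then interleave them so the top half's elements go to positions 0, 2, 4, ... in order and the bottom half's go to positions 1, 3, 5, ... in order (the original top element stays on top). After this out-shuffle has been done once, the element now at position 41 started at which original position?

Work backwards from position 41, undoing one out-shuffle at a time:
41 ← 43
So the element now at position 41 started at position 43.

43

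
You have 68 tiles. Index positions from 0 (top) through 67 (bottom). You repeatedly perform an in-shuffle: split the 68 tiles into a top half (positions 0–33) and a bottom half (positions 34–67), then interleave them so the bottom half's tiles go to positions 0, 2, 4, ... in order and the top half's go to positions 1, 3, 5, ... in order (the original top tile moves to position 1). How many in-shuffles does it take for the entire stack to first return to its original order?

22

The in-shuffle permutes the 68 positions with cycle lengths [2, 11, 11, 22, 22].
Every tile is home exactly when every cycle has completed a whole number of laps, i.e. after lcm(2, 11, 22) = 22 in-shuffles.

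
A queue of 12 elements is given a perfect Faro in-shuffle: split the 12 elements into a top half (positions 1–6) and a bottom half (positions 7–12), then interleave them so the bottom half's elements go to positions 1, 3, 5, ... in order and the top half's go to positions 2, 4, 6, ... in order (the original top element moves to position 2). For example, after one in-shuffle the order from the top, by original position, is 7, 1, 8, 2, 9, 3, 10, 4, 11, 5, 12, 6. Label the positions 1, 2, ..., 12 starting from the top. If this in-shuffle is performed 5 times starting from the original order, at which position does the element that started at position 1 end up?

6

Track the element's position through each in-shuffle:
1 → 2 → 4 → 8 → 3 → 6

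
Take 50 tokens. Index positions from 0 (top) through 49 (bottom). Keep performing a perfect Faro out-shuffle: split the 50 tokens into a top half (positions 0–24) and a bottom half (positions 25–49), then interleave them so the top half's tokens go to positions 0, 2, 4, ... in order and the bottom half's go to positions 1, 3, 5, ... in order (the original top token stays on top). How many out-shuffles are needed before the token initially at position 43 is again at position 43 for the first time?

21

Follow position 43 under repeated out-shuffles:
43 → 37 → 25 → 1 → 2 → 4 → 8 → 16 → ... → 43 (length 21)
It first returns after 21 out-shuffles.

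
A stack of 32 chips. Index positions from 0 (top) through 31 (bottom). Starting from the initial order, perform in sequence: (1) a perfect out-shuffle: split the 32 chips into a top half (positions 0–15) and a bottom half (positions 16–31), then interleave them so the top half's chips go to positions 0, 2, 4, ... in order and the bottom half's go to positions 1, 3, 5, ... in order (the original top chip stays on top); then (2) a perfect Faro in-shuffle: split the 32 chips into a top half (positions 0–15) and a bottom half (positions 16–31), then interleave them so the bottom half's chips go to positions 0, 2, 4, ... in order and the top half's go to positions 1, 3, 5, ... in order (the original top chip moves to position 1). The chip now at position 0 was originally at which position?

Undo the operations in reverse order, starting from position 0:
  undo op 2 (in-shuffle, from bottom half): 0 ← 16
  undo op 1 (out-shuffle, from top half): 16 ← 8
So the chip at position 0 came from original position 8.

8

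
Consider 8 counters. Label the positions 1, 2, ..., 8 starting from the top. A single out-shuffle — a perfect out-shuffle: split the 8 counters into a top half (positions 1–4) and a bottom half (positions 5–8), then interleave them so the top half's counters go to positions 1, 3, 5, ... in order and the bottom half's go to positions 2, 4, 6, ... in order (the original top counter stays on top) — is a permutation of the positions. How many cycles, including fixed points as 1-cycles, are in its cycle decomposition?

Trace each unvisited position around until it returns:
(1) (2 3 5) (4 7 6) (8)
4 cycles in total.

4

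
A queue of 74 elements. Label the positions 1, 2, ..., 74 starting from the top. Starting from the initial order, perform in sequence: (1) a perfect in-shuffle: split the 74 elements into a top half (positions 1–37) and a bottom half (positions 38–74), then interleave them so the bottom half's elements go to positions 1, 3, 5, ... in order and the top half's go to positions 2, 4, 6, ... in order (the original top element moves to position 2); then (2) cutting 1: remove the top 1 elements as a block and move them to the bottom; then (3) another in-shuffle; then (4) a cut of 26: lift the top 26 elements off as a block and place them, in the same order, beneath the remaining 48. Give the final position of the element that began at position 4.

Track the element from position 4 forward through each operation:
  after op 1 (in-shuffle): 4 → 8
  after op 2 (cut 1): 8 → 7
  after op 3 (in-shuffle): 7 → 14
  after op 4 (cut 26): 14 → 62

62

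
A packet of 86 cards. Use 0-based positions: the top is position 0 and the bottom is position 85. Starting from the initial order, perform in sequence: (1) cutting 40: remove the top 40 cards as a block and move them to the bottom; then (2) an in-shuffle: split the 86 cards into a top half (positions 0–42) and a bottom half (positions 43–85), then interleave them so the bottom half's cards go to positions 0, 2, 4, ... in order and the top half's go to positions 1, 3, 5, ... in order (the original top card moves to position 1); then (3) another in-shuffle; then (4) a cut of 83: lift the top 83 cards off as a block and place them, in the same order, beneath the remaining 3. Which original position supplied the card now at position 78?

58

Undo the operations in reverse order, starting from position 78:
  undo op 4 (cut 83): 78 ← 75
  undo op 3 (in-shuffle, from top half): 75 ← 37
  undo op 2 (in-shuffle, from top half): 37 ← 18
  undo op 1 (cut 40): 18 ← 58
So the card at position 78 came from original position 58.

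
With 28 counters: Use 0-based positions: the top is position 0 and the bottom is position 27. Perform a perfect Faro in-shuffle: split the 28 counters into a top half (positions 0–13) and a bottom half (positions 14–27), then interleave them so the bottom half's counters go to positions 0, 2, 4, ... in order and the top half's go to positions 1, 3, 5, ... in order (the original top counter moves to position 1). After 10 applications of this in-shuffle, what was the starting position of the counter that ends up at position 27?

Work backwards from position 27, undoing one in-shuffle at a time:
27 ← 13 ← 6 ← 17 ← 8 ← 18 ← 23 ← 11 ← 5 ← 2 ← 15
So the counter now at position 27 started at position 15.

15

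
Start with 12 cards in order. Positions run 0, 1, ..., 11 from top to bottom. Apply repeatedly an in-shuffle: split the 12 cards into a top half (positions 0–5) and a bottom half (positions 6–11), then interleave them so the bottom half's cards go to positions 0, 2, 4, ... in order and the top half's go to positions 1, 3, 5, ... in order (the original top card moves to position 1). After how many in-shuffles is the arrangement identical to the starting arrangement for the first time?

The in-shuffle permutes the 12 positions with cycle lengths [12].
Every card is home exactly when every cycle has completed a whole number of laps, i.e. after lcm(12) = 12 in-shuffles.

12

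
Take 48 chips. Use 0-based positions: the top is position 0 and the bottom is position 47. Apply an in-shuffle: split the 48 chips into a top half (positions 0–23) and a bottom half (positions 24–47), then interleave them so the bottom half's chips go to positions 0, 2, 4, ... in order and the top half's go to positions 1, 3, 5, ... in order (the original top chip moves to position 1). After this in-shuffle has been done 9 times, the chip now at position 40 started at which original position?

Work backwards from position 40, undoing one in-shuffle at a time:
40 ← 44 ← 46 ← 47 ← 23 ← 11 ← 5 ← 2 ← 25 ← 12
So the chip now at position 40 started at position 12.

12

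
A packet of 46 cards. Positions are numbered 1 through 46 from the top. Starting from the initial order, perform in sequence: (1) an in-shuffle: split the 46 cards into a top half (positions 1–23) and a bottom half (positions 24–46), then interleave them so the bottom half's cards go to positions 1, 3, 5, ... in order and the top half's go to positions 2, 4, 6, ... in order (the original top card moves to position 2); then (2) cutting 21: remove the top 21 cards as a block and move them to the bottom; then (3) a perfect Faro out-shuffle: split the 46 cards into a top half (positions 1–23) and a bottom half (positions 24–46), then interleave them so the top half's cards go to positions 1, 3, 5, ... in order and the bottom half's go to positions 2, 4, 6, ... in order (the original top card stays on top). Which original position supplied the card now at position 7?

36

Undo the operations in reverse order, starting from position 7:
  undo op 3 (out-shuffle, from top half): 7 ← 4
  undo op 2 (cut 21): 4 ← 25
  undo op 1 (in-shuffle, from bottom half): 25 ← 36
So the card at position 7 came from original position 36.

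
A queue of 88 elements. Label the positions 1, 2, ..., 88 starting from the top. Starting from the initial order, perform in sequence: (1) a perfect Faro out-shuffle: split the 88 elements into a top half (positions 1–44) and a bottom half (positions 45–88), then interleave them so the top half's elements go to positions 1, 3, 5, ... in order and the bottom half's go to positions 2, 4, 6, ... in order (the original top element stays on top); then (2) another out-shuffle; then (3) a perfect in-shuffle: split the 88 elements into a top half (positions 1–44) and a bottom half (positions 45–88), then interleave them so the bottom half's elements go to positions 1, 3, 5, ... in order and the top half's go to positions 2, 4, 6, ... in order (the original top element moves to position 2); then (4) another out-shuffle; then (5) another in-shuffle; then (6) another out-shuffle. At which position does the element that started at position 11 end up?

Track the element from position 11 forward through each operation:
  after op 1 (out-shuffle): 11 → 21
  after op 2 (out-shuffle): 21 → 41
  after op 3 (in-shuffle): 41 → 82
  after op 4 (out-shuffle): 82 → 76
  after op 5 (in-shuffle): 76 → 63
  after op 6 (out-shuffle): 63 → 38

38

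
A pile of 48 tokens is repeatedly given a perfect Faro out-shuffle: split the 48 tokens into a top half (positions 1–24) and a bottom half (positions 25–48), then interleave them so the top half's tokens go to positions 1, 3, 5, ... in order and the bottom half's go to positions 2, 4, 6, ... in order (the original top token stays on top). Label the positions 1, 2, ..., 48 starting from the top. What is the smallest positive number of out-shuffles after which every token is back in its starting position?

The out-shuffle permutes the 48 positions with cycle lengths [1, 1, 23, 23].
Every token is home exactly when every cycle has completed a whole number of laps, i.e. after lcm(1, 23) = 23 out-shuffles.

23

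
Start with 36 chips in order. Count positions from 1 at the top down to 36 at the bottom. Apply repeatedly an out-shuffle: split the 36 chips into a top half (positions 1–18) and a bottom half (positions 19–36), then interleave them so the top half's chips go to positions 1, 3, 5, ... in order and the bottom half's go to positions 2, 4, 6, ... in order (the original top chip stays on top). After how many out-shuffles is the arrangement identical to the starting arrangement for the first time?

The out-shuffle permutes the 36 positions with cycle lengths [1, 1, 3, 3, 4, 12, 12].
Every chip is home exactly when every cycle has completed a whole number of laps, i.e. after lcm(1, 3, 4, 12) = 12 out-shuffles.

12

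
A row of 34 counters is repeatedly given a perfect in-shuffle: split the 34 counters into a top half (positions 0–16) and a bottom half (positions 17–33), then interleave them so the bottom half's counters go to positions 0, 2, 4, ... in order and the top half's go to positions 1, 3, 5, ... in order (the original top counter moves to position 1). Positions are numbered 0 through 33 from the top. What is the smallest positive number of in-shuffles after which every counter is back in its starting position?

The in-shuffle permutes the 34 positions with cycle lengths [3, 3, 4, 12, 12].
Every counter is home exactly when every cycle has completed a whole number of laps, i.e. after lcm(3, 4, 12) = 12 in-shuffles.

12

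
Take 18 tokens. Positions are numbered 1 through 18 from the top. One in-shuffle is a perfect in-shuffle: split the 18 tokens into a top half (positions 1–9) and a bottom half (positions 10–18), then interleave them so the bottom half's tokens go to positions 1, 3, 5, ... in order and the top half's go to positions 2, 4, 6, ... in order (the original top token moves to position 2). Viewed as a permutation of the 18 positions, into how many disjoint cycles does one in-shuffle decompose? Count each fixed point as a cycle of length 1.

Trace each unvisited position around until it returns:
(1 2 4 8 16 13 ... len 18)
1 cycle in total.

1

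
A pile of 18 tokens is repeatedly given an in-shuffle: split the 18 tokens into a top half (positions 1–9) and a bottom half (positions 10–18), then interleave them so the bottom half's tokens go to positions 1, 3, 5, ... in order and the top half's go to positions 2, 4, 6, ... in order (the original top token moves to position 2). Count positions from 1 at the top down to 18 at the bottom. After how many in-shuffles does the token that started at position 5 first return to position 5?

Follow position 5 under repeated in-shuffles:
5 → 10 → 1 → 2 → 4 → 8 → 16 → 13 → 7 → 14 → 9 → 18 → 17 → 15 → 11 → 3 → 6 → 12 → 5
It first returns after 18 in-shuffles.

18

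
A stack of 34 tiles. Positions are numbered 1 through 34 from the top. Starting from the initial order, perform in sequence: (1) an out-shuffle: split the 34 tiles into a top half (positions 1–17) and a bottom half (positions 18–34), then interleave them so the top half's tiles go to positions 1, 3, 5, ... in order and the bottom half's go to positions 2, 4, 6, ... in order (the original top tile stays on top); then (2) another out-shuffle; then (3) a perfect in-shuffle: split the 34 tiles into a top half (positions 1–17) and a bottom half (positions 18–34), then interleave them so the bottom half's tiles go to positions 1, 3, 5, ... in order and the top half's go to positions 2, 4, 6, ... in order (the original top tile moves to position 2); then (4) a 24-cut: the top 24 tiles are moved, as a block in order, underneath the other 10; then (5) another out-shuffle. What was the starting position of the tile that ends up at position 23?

Undo the operations in reverse order, starting from position 23:
  undo op 5 (out-shuffle, from top half): 23 ← 12
  undo op 4 (cut 24): 12 ← 2
  undo op 3 (in-shuffle, from top half): 2 ← 1
  undo op 2 (out-shuffle, from top half): 1 ← 1
  undo op 1 (out-shuffle, from top half): 1 ← 1
So the tile at position 23 came from original position 1.

1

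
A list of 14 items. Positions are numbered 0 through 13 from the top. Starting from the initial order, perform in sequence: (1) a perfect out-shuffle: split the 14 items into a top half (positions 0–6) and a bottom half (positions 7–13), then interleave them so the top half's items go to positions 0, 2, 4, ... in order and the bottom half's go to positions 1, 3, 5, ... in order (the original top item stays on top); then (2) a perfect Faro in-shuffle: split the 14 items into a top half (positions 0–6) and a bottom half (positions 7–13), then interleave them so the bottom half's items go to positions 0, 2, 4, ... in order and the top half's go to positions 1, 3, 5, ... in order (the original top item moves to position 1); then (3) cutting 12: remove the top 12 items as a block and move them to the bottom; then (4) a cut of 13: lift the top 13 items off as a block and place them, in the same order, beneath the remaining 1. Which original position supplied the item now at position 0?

9

Undo the operations in reverse order, starting from position 0:
  undo op 4 (cut 13): 0 ← 13
  undo op 3 (cut 12): 13 ← 11
  undo op 2 (in-shuffle, from top half): 11 ← 5
  undo op 1 (out-shuffle, from bottom half): 5 ← 9
So the item at position 0 came from original position 9.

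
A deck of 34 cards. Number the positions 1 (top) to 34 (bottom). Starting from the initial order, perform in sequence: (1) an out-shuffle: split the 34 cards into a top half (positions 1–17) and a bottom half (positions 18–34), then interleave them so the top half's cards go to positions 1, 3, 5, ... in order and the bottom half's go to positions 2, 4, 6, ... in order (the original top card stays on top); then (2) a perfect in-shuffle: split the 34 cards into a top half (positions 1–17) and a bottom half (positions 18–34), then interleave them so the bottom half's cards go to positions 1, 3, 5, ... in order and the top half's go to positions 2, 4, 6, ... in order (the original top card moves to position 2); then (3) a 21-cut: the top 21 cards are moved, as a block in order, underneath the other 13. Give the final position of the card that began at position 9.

13

Track the card from position 9 forward through each operation:
  after op 1 (out-shuffle): 9 → 17
  after op 2 (in-shuffle): 17 → 34
  after op 3 (cut 21): 34 → 13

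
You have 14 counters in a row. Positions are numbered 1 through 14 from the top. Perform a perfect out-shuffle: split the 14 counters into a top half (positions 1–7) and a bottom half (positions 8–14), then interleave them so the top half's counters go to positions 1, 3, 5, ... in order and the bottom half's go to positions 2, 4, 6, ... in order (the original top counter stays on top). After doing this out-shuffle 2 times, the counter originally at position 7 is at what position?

Track the counter's position through each out-shuffle:
7 → 13 → 12

12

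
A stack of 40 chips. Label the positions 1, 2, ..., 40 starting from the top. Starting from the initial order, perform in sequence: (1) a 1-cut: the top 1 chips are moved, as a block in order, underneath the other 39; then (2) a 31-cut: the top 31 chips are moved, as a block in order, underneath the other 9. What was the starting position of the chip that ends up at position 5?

Undo the operations in reverse order, starting from position 5:
  undo op 2 (cut 31): 5 ← 36
  undo op 1 (cut 1): 36 ← 37
So the chip at position 5 came from original position 37.

37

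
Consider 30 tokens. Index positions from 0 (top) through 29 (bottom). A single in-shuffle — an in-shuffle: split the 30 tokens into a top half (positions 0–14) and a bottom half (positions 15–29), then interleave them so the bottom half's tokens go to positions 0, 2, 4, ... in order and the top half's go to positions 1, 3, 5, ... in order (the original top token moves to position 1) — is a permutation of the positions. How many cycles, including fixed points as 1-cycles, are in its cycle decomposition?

6

Trace each unvisited position around until it returns:
(0 1 3 7 15) (2 5 11 23 16) (4 9 19 8 17) (6 13 27 24 18) (10 21 12 25 20) (14 29 28 26 22)
6 cycles in total.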